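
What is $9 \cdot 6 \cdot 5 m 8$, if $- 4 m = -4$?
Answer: $2160$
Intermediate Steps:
$m = 1$ ($m = \left(- \frac{1}{4}\right) \left(-4\right) = 1$)
$9 \cdot 6 \cdot 5 m 8 = 9 \cdot 6 \cdot 5 \cdot 1 \cdot 8 = 9 \cdot 30 \cdot 1 \cdot 8 = 9 \cdot 30 \cdot 8 = 270 \cdot 8 = 2160$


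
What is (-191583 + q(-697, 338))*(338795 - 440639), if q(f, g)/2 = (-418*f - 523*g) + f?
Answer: -3683391948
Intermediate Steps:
q(f, g) = -1046*g - 834*f (q(f, g) = 2*((-418*f - 523*g) + f) = 2*((-523*g - 418*f) + f) = 2*(-523*g - 417*f) = -1046*g - 834*f)
(-191583 + q(-697, 338))*(338795 - 440639) = (-191583 + (-1046*338 - 834*(-697)))*(338795 - 440639) = (-191583 + (-353548 + 581298))*(-101844) = (-191583 + 227750)*(-101844) = 36167*(-101844) = -3683391948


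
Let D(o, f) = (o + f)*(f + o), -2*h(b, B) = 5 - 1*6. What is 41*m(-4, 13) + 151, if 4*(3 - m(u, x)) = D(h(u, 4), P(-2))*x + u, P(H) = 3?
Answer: -21077/16 ≈ -1317.3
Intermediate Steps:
h(b, B) = ½ (h(b, B) = -(5 - 1*6)/2 = -(5 - 6)/2 = -½*(-1) = ½)
D(o, f) = (f + o)² (D(o, f) = (f + o)*(f + o) = (f + o)²)
m(u, x) = 3 - 49*x/16 - u/4 (m(u, x) = 3 - ((3 + ½)²*x + u)/4 = 3 - ((7/2)²*x + u)/4 = 3 - (49*x/4 + u)/4 = 3 - (u + 49*x/4)/4 = 3 + (-49*x/16 - u/4) = 3 - 49*x/16 - u/4)
41*m(-4, 13) + 151 = 41*(3 - 49/16*13 - ¼*(-4)) + 151 = 41*(3 - 637/16 + 1) + 151 = 41*(-573/16) + 151 = -23493/16 + 151 = -21077/16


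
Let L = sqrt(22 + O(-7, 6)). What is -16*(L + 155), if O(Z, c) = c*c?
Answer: -2480 - 16*sqrt(58) ≈ -2601.9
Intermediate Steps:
O(Z, c) = c**2
L = sqrt(58) (L = sqrt(22 + 6**2) = sqrt(22 + 36) = sqrt(58) ≈ 7.6158)
-16*(L + 155) = -16*(sqrt(58) + 155) = -16*(155 + sqrt(58)) = -2480 - 16*sqrt(58)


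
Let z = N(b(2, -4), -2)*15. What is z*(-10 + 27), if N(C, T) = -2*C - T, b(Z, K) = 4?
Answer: -1530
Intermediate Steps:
N(C, T) = -T - 2*C
z = -90 (z = (-1*(-2) - 2*4)*15 = (2 - 8)*15 = -6*15 = -90)
z*(-10 + 27) = -90*(-10 + 27) = -90*17 = -1530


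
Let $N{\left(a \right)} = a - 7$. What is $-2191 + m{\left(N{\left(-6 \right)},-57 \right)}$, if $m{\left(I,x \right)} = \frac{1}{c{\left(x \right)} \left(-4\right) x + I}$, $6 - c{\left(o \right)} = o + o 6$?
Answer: $- \frac{202288456}{92327} \approx -2191.0$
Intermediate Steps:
$N{\left(a \right)} = -7 + a$
$c{\left(o \right)} = 6 - 7 o$ ($c{\left(o \right)} = 6 - \left(o + o 6\right) = 6 - \left(o + 6 o\right) = 6 - 7 o$)
$m{\left(I,x \right)} = \frac{1}{I + x \left(-24 + 28 x\right)}$ ($m{\left(I,x \right)} = \frac{1}{\left(6 - 7 x\right) \left(-4\right) x + I} = \frac{1}{\left(-24 + 28 x\right) x + I} = \frac{1}{x \left(-24 + 28 x\right) + I} = \frac{1}{I + x \left(-24 + 28 x\right)}$)
$-2191 + m{\left(N{\left(-6 \right)},-57 \right)} = -2191 + \frac{1}{\left(-7 - 6\right) + 4 \left(-57\right) \left(-6 + 7 \left(-57\right)\right)} = -2191 + \frac{1}{-13 + 4 \left(-57\right) \left(-6 - 399\right)} = -2191 + \frac{1}{-13 + 4 \left(-57\right) \left(-405\right)} = -2191 + \frac{1}{-13 + 92340} = -2191 + \frac{1}{92327} = - \frac{202288456}{92327}$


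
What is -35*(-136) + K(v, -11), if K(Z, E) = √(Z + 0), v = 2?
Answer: 4760 + √2 ≈ 4761.4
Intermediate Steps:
K(Z, E) = √Z
-35*(-136) + K(v, -11) = -35*(-136) + √2 = 4760 + √2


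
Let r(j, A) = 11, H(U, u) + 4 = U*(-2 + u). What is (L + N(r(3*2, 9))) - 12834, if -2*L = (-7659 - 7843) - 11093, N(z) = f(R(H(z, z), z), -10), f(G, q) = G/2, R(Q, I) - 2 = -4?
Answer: 925/2 ≈ 462.50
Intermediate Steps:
H(U, u) = -4 + U*(-2 + u)
R(Q, I) = -2 (R(Q, I) = 2 - 4 = -2)
f(G, q) = G/2 (f(G, q) = G*(½) = G/2)
N(z) = -1 (N(z) = (½)*(-2) = -1)
L = 26595/2 (L = -((-7659 - 7843) - 11093)/2 = -(-15502 - 11093)/2 = -½*(-26595) = 26595/2 ≈ 13298.)
(L + N(r(3*2, 9))) - 12834 = (26595/2 - 1) - 12834 = 26593/2 - 12834 = 925/2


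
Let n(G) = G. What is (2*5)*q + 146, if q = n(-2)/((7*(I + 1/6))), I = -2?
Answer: 11362/77 ≈ 147.56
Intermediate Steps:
q = 12/77 (q = -2*1/(7*(-2 + 1/6)) = -2*1/(7*(-2 + ⅙)) = -2/(7*(-11/6)) = -2/(-77/6) = -2*(-6/77) = 12/77 ≈ 0.15584)
(2*5)*q + 146 = (2*5)*(12/77) + 146 = 10*(12/77) + 146 = 120/77 + 146 = 11362/77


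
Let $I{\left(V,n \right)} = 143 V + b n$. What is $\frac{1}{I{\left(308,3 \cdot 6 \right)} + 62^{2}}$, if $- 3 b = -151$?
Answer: $\frac{1}{48794} \approx 2.0494 \cdot 10^{-5}$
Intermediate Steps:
$b = \frac{151}{3}$ ($b = \left(- \frac{1}{3}\right) \left(-151\right) = \frac{151}{3} \approx 50.333$)
$I{\left(V,n \right)} = 143 V + \frac{151 n}{3}$
$\frac{1}{I{\left(308,3 \cdot 6 \right)} + 62^{2}} = \frac{1}{\left(143 \cdot 308 + \frac{151 \cdot 3 \cdot 6}{3}\right) + 62^{2}} = \frac{1}{\left(44044 + \frac{151}{3} \cdot 18\right) + 3844} = \frac{1}{\left(44044 + 906\right) + 3844} = \frac{1}{44950 + 3844} = \frac{1}{48794}$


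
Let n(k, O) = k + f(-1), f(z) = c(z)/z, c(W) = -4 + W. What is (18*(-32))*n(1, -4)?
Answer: -3456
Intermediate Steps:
f(z) = (-4 + z)/z
n(k, O) = 5 + k (n(k, O) = k + (-4 - 1)/(-1) = k - 1*(-5) = k + 5 = 5 + k)
(18*(-32))*n(1, -4) = (18*(-32))*(5 + 1) = -576*6 = -3456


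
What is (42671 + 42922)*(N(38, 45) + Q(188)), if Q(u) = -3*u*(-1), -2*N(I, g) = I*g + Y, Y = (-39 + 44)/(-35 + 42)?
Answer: -349133847/14 ≈ -2.4938e+7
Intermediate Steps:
Y = 5/7 ≈ 0.71429
N(I, g) = -5/14 - I*g/2 (N(I, g) = -(I*g + 5/7)/2 = -(5/7 + I*g)/2 = -5/14 - I*g/2)
Q(u) = 3*u
(42671 + 42922)*(N(38, 45) + Q(188)) = (42671 + 42922)*((-5/14 - ½*38*45) + 3*188) = 85593*((-5/14 - 855) + 564) = 85593*(-11975/14 + 564) = 85593*(-4079/14) = -349133847/14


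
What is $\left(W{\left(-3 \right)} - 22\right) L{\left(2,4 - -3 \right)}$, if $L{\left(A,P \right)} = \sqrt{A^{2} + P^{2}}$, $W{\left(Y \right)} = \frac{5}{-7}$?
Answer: $- \frac{159 \sqrt{53}}{7} \approx -165.36$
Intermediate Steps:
$W{\left(Y \right)} = - \frac{5}{7}$ ($W{\left(Y \right)} = 5 \left(- \frac{1}{7}\right) = - \frac{5}{7}$)
$\left(W{\left(-3 \right)} - 22\right) L{\left(2,4 - -3 \right)} = \left(- \frac{5}{7} - 22\right) \sqrt{2^{2} + \left(4 - -3\right)^{2}} = - \frac{159 \sqrt{4 + \left(4 + 3\right)^{2}}}{7} = - \frac{159 \sqrt{4 + 7^{2}}}{7} = - \frac{159 \sqrt{4 + 49}}{7} = - \frac{159 \sqrt{53}}{7}$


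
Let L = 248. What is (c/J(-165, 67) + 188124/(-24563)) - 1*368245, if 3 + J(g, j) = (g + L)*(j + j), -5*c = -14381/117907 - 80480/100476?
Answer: -1489378119470433538041188/4044446343560551005 ≈ -3.6825e+5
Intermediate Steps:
c = 2733525179/14808529665 (c = -(-14381/117907 - 80480/100476)/5 = -(-14381*1/117907 - 80480*1/100476)/5 = -(-14381/117907 - 20120/25119)/5 = -1/5*(-2733525179/2961705933) = 2733525179/14808529665 ≈ 0.18459)
J(g, j) = -3 + 2*j*(248 + g) (J(g, j) = -3 + (g + 248)*(j + j) = -3 + (248 + g)*(2*j) = -3 + 2*j*(248 + g))
(c/J(-165, 67) + 188124/(-24563)) - 1*368245 = (2733525179/(14808529665*(-3 + 496*67 + 2*(-165)*67)) + 188124/(-24563)) - 1*368245 = (2733525179/(14808529665*(-3 + 33232 - 22110)) + 188124*(-1/24563)) - 368245 = ((2733525179/14808529665)/11119 - 188124/24563) - 368245 = ((2733525179/14808529665)*(1/11119) - 188124/24563) - 368245 = (2733525179/164656041345135 - 188124/24563) - 368245 = -30975685978433204963/4044446343560551005 - 368245 = -1489378119470433538041188/4044446343560551005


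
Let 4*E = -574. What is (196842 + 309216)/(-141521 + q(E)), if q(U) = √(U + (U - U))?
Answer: -143235668436/40056387169 - 506058*I*√574/40056387169 ≈ -3.5759 - 0.00030268*I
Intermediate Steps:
E = -287/2 (E = (¼)*(-574) = -287/2 ≈ -143.50)
q(U) = √U (q(U) = √(U + 0) = √U)
(196842 + 309216)/(-141521 + q(E)) = (196842 + 309216)/(-141521 + √(-287/2)) = 506058/(-141521 + I*√574/2)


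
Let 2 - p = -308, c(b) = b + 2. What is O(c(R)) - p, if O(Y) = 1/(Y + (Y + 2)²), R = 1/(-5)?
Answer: -125835/406 ≈ -309.94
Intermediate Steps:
R = -⅕ ≈ -0.20000
c(b) = 2 + b
O(Y) = 1/(Y + (2 + Y)²)
p = 310 (p = 2 - 1*(-308) = 2 + 308 = 310)
O(c(R)) - p = 1/((2 - ⅕) + (2 + (2 - ⅕))²) - 1*310 = 1/(9/5 + (2 + 9/5)²) - 310 = 1/(9/5 + (19/5)²) - 310 = 1/(9/5 + 361/25) - 310 = 1/(406/25) - 310 = 25/406 - 310 = -125835/406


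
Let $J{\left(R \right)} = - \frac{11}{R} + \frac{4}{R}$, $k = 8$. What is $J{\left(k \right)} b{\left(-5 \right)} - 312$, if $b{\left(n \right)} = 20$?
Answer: $- \frac{659}{2} \approx -329.5$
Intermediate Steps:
$J{\left(R \right)} = - \frac{7}{R}$
$J{\left(k \right)} b{\left(-5 \right)} - 312 = - \frac{7}{8} \cdot 20 - 312 = \left(-7\right) \frac{1}{8} \cdot 20 - 312 = \left(- \frac{7}{8}\right) 20 - 312 = - \frac{35}{2} - 312 = - \frac{659}{2}$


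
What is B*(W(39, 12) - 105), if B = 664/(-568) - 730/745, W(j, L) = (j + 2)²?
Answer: -35827208/10579 ≈ -3386.6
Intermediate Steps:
W(j, L) = (2 + j)²
B = -22733/10579 (B = 664*(-1/568) - 730*1/745 = -83/71 - 146/149 = -22733/10579 ≈ -2.1489)
B*(W(39, 12) - 105) = -22733*((2 + 39)² - 105)/10579 = -22733*(41² - 105)/10579 = -22733*(1681 - 105)/10579 = -22733/10579*1576 = -35827208/10579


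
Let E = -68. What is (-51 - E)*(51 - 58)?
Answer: -119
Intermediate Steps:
(-51 - E)*(51 - 58) = (-51 - 1*(-68))*(51 - 58) = (-51 + 68)*(-7) = 17*(-7) = -119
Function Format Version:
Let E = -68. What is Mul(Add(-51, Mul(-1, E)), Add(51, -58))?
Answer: -119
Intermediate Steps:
Mul(Add(-51, Mul(-1, E)), Add(51, -58)) = Mul(Add(-51, Mul(-1, -68)), Add(51, -58)) = Mul(Add(-51, 68), -7) = Mul(17, -7) = -119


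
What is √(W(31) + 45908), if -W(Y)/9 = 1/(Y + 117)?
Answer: 25*√402227/74 ≈ 214.26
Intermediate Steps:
W(Y) = -9/(117 + Y) (W(Y) = -9/(Y + 117) = -9/(117 + Y))
√(W(31) + 45908) = √(-9/(117 + 31) + 45908) = √(-9/148 + 45908) = √(6794375/148) = 25*√402227/74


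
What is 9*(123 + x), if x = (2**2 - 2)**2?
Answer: 1143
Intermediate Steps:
x = 4 (x = (4 - 2)**2 = 2**2 = 4)
9*(123 + x) = 9*(123 + 4) = 9*127 = 1143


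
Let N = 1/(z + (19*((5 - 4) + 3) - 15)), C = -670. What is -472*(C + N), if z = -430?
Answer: 116693032/369 ≈ 3.1624e+5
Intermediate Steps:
N = -1/369 (N = 1/(-430 + (19*((5 - 4) + 3) - 15)) = 1/(-430 + (19*(1 + 3) - 15)) = 1/(-430 + (19*4 - 15)) = 1/(-430 + (76 - 15)) = 1/(-430 + 61) = 1/(-369) = -1/369 ≈ -0.0027100)
-472*(C + N) = -472*(-670 - 1/369) = -472*(-247231/369) = 116693032/369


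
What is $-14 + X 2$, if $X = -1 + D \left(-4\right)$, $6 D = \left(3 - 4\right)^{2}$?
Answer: $- \frac{52}{3} \approx -17.333$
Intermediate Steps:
$D = \frac{1}{6}$ ($D = \frac{\left(3 - 4\right)^{2}}{6} = \frac{\left(-1\right)^{2}}{6} = \frac{1}{6} \cdot 1 = \frac{1}{6} \approx 0.16667$)
$X = - \frac{5}{3}$ ($X = -1 + \frac{1}{6} \left(-4\right) = -1 - \frac{2}{3} = - \frac{5}{3} \approx -1.6667$)
$-14 + X 2 = -14 - \frac{10}{3} = - \frac{52}{3}$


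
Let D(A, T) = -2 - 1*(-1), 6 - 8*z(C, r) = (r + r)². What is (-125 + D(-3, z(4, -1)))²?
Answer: 15876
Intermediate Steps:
z(C, r) = ¾ - r²/2 (z(C, r) = ¾ - (r + r)²/8 = ¾ - 4*r²/8 = ¾ - r²/2)
D(A, T) = -1 (D(A, T) = -2 + 1 = -1)
(-125 + D(-3, z(4, -1)))² = (-125 - 1)² = (-126)² = 15876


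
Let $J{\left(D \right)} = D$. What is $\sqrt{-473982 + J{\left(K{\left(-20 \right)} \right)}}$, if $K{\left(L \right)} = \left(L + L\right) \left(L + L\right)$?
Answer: $i \sqrt{472382} \approx 687.3 i$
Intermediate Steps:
$K{\left(L \right)} = 4 L^{2}$ ($K{\left(L \right)} = 2 L 2 L = 4 L^{2}$)
$\sqrt{-473982 + J{\left(K{\left(-20 \right)} \right)}} = \sqrt{-473982 + 4 \left(-20\right)^{2}} = \sqrt{-473982 + 4 \cdot 400} = \sqrt{-473982 + 1600} = \sqrt{-472382} = i \sqrt{472382}$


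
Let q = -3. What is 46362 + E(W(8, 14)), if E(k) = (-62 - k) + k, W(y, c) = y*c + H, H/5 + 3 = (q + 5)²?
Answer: 46300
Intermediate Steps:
H = 5 (H = -15 + 5*(-3 + 5)² = -15 + 5*2² = -15 + 5*4 = -15 + 20 = 5)
W(y, c) = 5 + c*y (W(y, c) = y*c + 5 = c*y + 5 = 5 + c*y)
E(k) = -62
46362 + E(W(8, 14)) = 46362 - 62 = 46300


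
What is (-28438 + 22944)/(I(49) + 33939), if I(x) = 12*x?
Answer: -5494/34527 ≈ -0.15912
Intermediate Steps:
(-28438 + 22944)/(I(49) + 33939) = (-28438 + 22944)/(12*49 + 33939) = -5494/(588 + 33939) = -5494/34527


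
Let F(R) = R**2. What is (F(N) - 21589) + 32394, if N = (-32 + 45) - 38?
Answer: 11430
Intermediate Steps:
N = -25 (N = 13 - 38 = -25)
(F(N) - 21589) + 32394 = ((-25)**2 - 21589) + 32394 = (625 - 21589) + 32394 = -20964 + 32394 = 11430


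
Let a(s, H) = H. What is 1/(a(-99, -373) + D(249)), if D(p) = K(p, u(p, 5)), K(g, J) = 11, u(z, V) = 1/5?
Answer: -1/362 ≈ -0.0027624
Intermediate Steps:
u(z, V) = 1/5
D(p) = 11
1/(a(-99, -373) + D(249)) = 1/(-373 + 11) = 1/(-362) = -1/362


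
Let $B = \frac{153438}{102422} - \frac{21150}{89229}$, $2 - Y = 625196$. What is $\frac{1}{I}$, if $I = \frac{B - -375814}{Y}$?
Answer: $- \frac{952275977866962}{572430070071889} \approx -1.6636$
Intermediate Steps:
$Y = -625194$ ($Y = 2 - 625196 = -625194$)
$B = \frac{1920815667}{1523168773}$ ($B = 153438 \cdot \frac{1}{102422} - \frac{7050}{29743} = \frac{76719}{51211} - \frac{7050}{29743} = \frac{1920815667}{1523168773} \approx 1.2611$)
$I = - \frac{572430070071889}{952275977866962}$ ($I = \frac{\frac{1920815667}{1523168773} - -375814}{-625194} = \left(\frac{1920815667}{1523168773} + 375814\right) \left(- \frac{1}{625194}\right) = \frac{572430070071889}{1523168773} \left(- \frac{1}{625194}\right) = - \frac{572430070071889}{952275977866962} \approx -0.60112$)
$\frac{1}{I} = \frac{1}{- \frac{572430070071889}{952275977866962}} = - \frac{952275977866962}{572430070071889}$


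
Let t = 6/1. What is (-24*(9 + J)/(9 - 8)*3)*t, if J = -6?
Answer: -1296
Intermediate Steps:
t = 6 (t = 6*1 = 6)
(-24*(9 + J)/(9 - 8)*3)*t = -24*(9 - 6)/(9 - 8)*3*6 = -24*3/1*3*6 = -24*3*1*3*6 = -72*3*6 = -24*9*6 = -216*6 = -1296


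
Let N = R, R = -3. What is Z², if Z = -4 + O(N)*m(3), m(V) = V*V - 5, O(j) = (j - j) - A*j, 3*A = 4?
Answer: 144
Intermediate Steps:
N = -3
A = 4/3 (A = (⅓)*4 = 4/3 ≈ 1.3333)
O(j) = -4*j/3 (O(j) = (j - j) - 4*j/3 = 0 - 4*j/3 = -4*j/3)
m(V) = -5 + V² (m(V) = V² - 5 = -5 + V²)
Z = 12 (Z = -4 + (-4/3*(-3))*(-5 + 3²) = -4 + 4*(-5 + 9) = -4 + 4*4 = -4 + 16 = 12)
Z² = 12² = 144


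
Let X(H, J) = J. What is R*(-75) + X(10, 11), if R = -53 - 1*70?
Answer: 9236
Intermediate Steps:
R = -123 (R = -53 - 70 = -123)
R*(-75) + X(10, 11) = -123*(-75) + 11 = 9225 + 11 = 9236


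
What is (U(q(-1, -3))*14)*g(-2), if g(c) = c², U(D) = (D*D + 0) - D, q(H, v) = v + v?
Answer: 2352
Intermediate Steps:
q(H, v) = 2*v
U(D) = D² - D (U(D) = (D² + 0) - D = D² - D)
(U(q(-1, -3))*14)*g(-2) = (((2*(-3))*(-1 + 2*(-3)))*14)*(-2)² = (-6*(-1 - 6)*14)*4 = (-6*(-7)*14)*4 = (42*14)*4 = 588*4 = 2352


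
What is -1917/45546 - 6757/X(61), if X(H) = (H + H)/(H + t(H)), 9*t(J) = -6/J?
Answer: -286240732232/84738333 ≈ -3377.9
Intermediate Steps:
t(J) = -2/(3*J) (t(J) = (-6/J)/9 = -2/(3*J))
X(H) = 2*H/(H - 2/(3*H)) (X(H) = (H + H)/(H - 2/(3*H)) = (2*H)/(H - 2/(3*H)) = 2*H/(H - 2/(3*H)))
-1917/45546 - 6757/X(61) = -1917/45546 - 6757/(6*61²/(-2 + 3*61²)) = -1917*1/45546 - 6757/(6*3721/(-2 + 3*3721)) = -639/15182 - 6757/(6*3721/(-2 + 11163)) = -639/15182 - 6757/(6*3721/11161) = -639/15182 - 6757/(6*3721*(1/11161)) = -639/15182 - 6757/22326/11161 = -639/15182 - 6757*11161/22326 = -639/15182 - 75414877/22326 = -286240732232/84738333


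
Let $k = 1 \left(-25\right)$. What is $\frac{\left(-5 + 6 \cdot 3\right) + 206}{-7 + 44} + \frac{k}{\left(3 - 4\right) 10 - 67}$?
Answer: $\frac{17788}{2849} \approx 6.2436$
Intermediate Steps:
$k = -25$
$\frac{\left(-5 + 6 \cdot 3\right) + 206}{-7 + 44} + \frac{k}{\left(3 - 4\right) 10 - 67} = \frac{\left(-5 + 6 \cdot 3\right) + 206}{-7 + 44} + \frac{1}{\left(3 - 4\right) 10 - 67} \left(-25\right) = \frac{\left(-5 + 18\right) + 206}{37} + \frac{1}{\left(-1\right) 10 - 67} \left(-25\right) = \left(13 + 206\right) \frac{1}{37} + \frac{1}{-10 - 67} \left(-25\right) = 219 \cdot \frac{1}{37} + \frac{1}{-77} \left(-25\right) = \frac{219}{37} - - \frac{25}{77} = \frac{219}{37} + \frac{25}{77} = \frac{17788}{2849}$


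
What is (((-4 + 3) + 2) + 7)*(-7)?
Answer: -56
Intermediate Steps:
(((-4 + 3) + 2) + 7)*(-7) = ((-1 + 2) + 7)*(-7) = (1 + 7)*(-7) = 8*(-7) = -56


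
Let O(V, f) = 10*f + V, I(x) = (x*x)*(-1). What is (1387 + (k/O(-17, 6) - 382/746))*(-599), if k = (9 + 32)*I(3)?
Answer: -13238045557/16039 ≈ -8.2537e+5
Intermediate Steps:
I(x) = -x**2 (I(x) = x**2*(-1) = -x**2)
O(V, f) = V + 10*f
k = -369 (k = (9 + 32)*(-1*3**2) = 41*(-1*9) = 41*(-9) = -369)
(1387 + (k/O(-17, 6) - 382/746))*(-599) = (1387 + (-369/(-17 + 10*6) - 382/746))*(-599) = (1387 + (-369/(-17 + 60) - 382*1/746))*(-599) = (1387 + (-369/43 - 191/373))*(-599) = (1387 - 145850/16039)*(-599) = (22100243/16039)*(-599) = -13238045557/16039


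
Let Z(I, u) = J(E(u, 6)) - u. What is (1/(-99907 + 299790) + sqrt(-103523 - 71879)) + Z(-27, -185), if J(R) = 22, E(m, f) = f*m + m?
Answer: 41375782/199883 + I*sqrt(175402) ≈ 207.0 + 418.81*I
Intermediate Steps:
E(m, f) = m + f*m
Z(I, u) = 22 - u
(1/(-99907 + 299790) + sqrt(-103523 - 71879)) + Z(-27, -185) = (1/(-99907 + 299790) + sqrt(-103523 - 71879)) + (22 - 1*(-185)) = (1/199883 + sqrt(-175402)) + (22 + 185) = (1/199883 + I*sqrt(175402)) + 207 = 41375782/199883 + I*sqrt(175402)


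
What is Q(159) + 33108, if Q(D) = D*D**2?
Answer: 4052787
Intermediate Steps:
Q(D) = D**3
Q(159) + 33108 = 159**3 + 33108 = 4019679 + 33108 = 4052787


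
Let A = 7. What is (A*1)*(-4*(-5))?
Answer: 140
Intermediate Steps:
(A*1)*(-4*(-5)) = (7*1)*(-4*(-5)) = 7*20 = 140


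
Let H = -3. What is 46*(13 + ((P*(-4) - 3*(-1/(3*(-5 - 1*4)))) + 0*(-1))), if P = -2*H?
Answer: -4600/9 ≈ -511.11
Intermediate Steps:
P = 6 (P = -2*(-3) = 6)
46*(13 + ((P*(-4) - 3*(-1/(3*(-5 - 1*4)))) + 0*(-1))) = 46*(13 + ((6*(-4) - 3*(-1/(3*(-5 - 1*4)))) + 0*(-1))) = 46*(13 + ((-24 - 3*(-1/(3*(-5 - 4)))) + 0)) = 46*(13 + ((-24 - 3/(-3*(-9)*1)) + 0)) = 46*(13 + ((-24 - 3/(27*1)) + 0)) = 46*(13 + ((-24 - 3/27) + 0)) = 46*(13 + ((-24 - 3*1/27) + 0)) = 46*(13 + ((-24 - ⅑) + 0)) = 46*(13 + (-217/9 + 0)) = 46*(13 - 217/9) = 46*(-100/9) = -4600/9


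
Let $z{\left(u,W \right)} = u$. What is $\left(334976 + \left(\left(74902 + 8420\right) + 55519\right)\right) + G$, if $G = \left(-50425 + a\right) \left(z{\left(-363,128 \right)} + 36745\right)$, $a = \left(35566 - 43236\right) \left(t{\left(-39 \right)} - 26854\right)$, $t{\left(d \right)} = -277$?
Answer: $7569069833607$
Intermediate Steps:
$a = 208094770$ ($a = \left(35566 - 43236\right) \left(-277 - 26854\right) = \left(-7670\right) \left(-27131\right) = 208094770$)
$G = 7569069359790$ ($G = \left(-50425 + 208094770\right) \left(-363 + 36745\right) = 208044345 \cdot 36382 = 7569069359790$)
$\left(334976 + \left(\left(74902 + 8420\right) + 55519\right)\right) + G = \left(334976 + \left(\left(74902 + 8420\right) + 55519\right)\right) + 7569069359790 = \left(334976 + \left(83322 + 55519\right)\right) + 7569069359790 = \left(334976 + 138841\right) + 7569069359790 = 473817 + 7569069359790 = 7569069833607$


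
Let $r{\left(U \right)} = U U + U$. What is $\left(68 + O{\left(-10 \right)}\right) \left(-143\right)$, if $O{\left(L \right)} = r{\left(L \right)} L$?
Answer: $118976$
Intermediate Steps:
$r{\left(U \right)} = U + U^{2}$ ($r{\left(U \right)} = U^{2} + U = U + U^{2}$)
$O{\left(L \right)} = L^{2} \left(1 + L\right)$ ($O{\left(L \right)} = L \left(1 + L\right) L = L^{2} \left(1 + L\right)$)
$\left(68 + O{\left(-10 \right)}\right) \left(-143\right) = \left(68 + \left(-10\right)^{2} \left(1 - 10\right)\right) \left(-143\right) = \left(68 + 100 \left(-9\right)\right) \left(-143\right) = \left(68 - 900\right) \left(-143\right) = \left(-832\right) \left(-143\right) = 118976$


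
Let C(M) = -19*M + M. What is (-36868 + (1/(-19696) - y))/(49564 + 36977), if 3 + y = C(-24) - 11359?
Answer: -510874849/1704511536 ≈ -0.29972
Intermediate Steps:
C(M) = -18*M
y = -10930 (y = -3 + (-18*(-24) - 11359) = -3 + (432 - 11359) = -3 - 10927 = -10930)
(-36868 + (1/(-19696) - y))/(49564 + 36977) = (-36868 + (1/(-19696) - 1*(-10930)))/(49564 + 36977) = (-36868 + (-1/19696 + 10930))/86541 = (-36868 + 215277279/19696)*(1/86541) = -510874849/19696*1/86541 = -510874849/1704511536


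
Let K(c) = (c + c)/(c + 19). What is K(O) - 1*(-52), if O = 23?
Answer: 1115/21 ≈ 53.095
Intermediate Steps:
K(c) = 2*c/(19 + c) (K(c) = (2*c)/(19 + c) = 2*c/(19 + c))
K(O) - 1*(-52) = 2*23/(19 + 23) - 1*(-52) = 2*23/42 + 52 = 2*23*(1/42) + 52 = 23/21 + 52 = 1115/21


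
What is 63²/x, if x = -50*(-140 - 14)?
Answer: 567/1100 ≈ 0.51545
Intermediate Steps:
x = 7700 (x = -50*(-154) = 7700)
63²/x = 63²/7700 = 3969*(1/7700) = 567/1100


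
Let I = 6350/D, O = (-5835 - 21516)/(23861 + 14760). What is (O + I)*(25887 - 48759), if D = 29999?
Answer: 13157330686728/1158591379 ≈ 11356.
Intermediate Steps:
O = -27351/38621 ≈ -0.70819
I = 6350/29999 ≈ 0.21167
(O + I)*(25887 - 48759) = (-27351/38621 + 6350/29999)*(25887 - 48759) = -575259299/1158591379*(-22872) = 13157330686728/1158591379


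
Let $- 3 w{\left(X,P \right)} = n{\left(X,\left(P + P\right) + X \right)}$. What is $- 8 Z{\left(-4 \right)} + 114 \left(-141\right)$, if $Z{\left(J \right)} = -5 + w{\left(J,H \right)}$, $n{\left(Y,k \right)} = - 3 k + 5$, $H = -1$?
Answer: $- \frac{47918}{3} \approx -15973.0$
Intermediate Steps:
$n{\left(Y,k \right)} = 5 - 3 k$
$w{\left(X,P \right)} = - \frac{5}{3} + X + 2 P$ ($w{\left(X,P \right)} = - \frac{5 - 3 \left(\left(P + P\right) + X\right)}{3} = - \frac{5 - 3 \left(2 P + X\right)}{3} = - \frac{5 - 3 \left(X + 2 P\right)}{3} = - \frac{5 - \left(3 X + 6 P\right)}{3} = - \frac{5 - 6 P - 3 X}{3} = - \frac{5}{3} + X + 2 P$)
$Z{\left(J \right)} = - \frac{26}{3} + J$ ($Z{\left(J \right)} = -5 + \left(- \frac{5}{3} + J + 2 \left(-1\right)\right) = -5 - \left(\frac{11}{3} - J\right) = -5 + \left(- \frac{11}{3} + J\right) = - \frac{26}{3} + J$)
$- 8 Z{\left(-4 \right)} + 114 \left(-141\right) = - 8 \left(- \frac{26}{3} - 4\right) + 114 \left(-141\right) = \left(-8\right) \left(- \frac{38}{3}\right) - 16074 = \frac{304}{3} - 16074 = - \frac{47918}{3}$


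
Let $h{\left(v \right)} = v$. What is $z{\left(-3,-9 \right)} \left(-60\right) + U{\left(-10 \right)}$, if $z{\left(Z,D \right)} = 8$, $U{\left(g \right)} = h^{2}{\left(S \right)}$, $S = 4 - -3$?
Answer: $-431$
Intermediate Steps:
$S = 7$ ($S = 4 + 3 = 7$)
$U{\left(g \right)} = 49$ ($U{\left(g \right)} = 7^{2} = 49$)
$z{\left(-3,-9 \right)} \left(-60\right) + U{\left(-10 \right)} = 8 \left(-60\right) + 49 = -480 + 49 = -431$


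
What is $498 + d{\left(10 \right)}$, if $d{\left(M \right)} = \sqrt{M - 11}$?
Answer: $498 + i \approx 498.0 + 1.0 i$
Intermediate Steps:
$d{\left(M \right)} = \sqrt{-11 + M}$
$498 + d{\left(10 \right)} = 498 + \sqrt{-11 + 10} = 498 + \sqrt{-1} = 498 + i$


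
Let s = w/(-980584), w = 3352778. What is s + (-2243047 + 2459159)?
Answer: 9632391665/44572 ≈ 2.1611e+5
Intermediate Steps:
s = -152399/44572 (s = 3352778/(-980584) = 3352778*(-1/980584) = -152399/44572 ≈ -3.4192)
s + (-2243047 + 2459159) = -152399/44572 + (-2243047 + 2459159) = -152399/44572 + 216112 = 9632391665/44572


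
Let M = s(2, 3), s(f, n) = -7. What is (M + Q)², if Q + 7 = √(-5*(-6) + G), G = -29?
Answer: 169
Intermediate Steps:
Q = -6 (Q = -7 + √(-5*(-6) - 29) = -7 + √(30 - 29) = -7 + √1 = -7 + 1 = -6)
M = -7
(M + Q)² = (-7 - 6)² = (-13)² = 169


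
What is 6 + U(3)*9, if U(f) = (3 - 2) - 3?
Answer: -12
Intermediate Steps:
U(f) = -2 (U(f) = 1 - 3 = -2)
6 + U(3)*9 = 6 - 2*9 = 6 - 18 = -12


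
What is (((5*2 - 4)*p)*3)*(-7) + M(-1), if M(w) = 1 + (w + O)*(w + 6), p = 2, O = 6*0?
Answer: -256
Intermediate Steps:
O = 0
M(w) = 1 + w*(6 + w) (M(w) = 1 + (w + 0)*(w + 6) = 1 + w*(6 + w))
(((5*2 - 4)*p)*3)*(-7) + M(-1) = (((5*2 - 4)*2)*3)*(-7) + (1 + (-1)**2 + 6*(-1)) = (((10 - 4)*2)*3)*(-7) + (1 + 1 - 6) = ((6*2)*3)*(-7) - 4 = (12*3)*(-7) - 4 = 36*(-7) - 4 = -252 - 4 = -256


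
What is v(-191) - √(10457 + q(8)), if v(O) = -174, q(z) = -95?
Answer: -174 - √10362 ≈ -275.79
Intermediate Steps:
v(-191) - √(10457 + q(8)) = -174 - √(10457 - 95) = -174 - √10362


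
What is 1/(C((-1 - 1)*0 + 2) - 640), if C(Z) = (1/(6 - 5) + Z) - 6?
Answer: -1/643 ≈ -0.0015552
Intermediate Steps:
C(Z) = -5 + Z (C(Z) = (1/1 + Z) - 6 = (1 + Z) - 6 = -5 + Z)
1/(C((-1 - 1)*0 + 2) - 640) = 1/((-5 + ((-1 - 1)*0 + 2)) - 640) = 1/((-5 + (-2*0 + 2)) - 640) = 1/((-5 + (0 + 2)) - 640) = 1/((-5 + 2) - 640) = 1/(-3 - 640) = 1/(-643) = -1/643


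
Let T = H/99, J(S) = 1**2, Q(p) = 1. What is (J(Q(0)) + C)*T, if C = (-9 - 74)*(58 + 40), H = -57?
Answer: 51509/11 ≈ 4682.6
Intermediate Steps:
J(S) = 1
C = -8134 (C = -83*98 = -8134)
T = -19/33 (T = -57/99 = -57*1/99 = -19/33 ≈ -0.57576)
(J(Q(0)) + C)*T = (1 - 8134)*(-19/33) = -8133*(-19/33) = 51509/11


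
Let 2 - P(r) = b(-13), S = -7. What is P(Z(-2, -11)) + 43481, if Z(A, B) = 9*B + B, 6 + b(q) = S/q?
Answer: 565350/13 ≈ 43488.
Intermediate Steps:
b(q) = -6 - 7/q
Z(A, B) = 10*B
P(r) = 97/13 (P(r) = 2 - (-6 - 7/(-13)) = 2 - (-6 - 7*(-1/13)) = 2 - (-6 + 7/13) = 2 - 1*(-71/13) = 2 + 71/13 = 97/13)
P(Z(-2, -11)) + 43481 = 97/13 + 43481 = 565350/13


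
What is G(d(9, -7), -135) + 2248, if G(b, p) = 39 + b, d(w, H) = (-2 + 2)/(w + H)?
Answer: 2287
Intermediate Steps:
d(w, H) = 0 (d(w, H) = 0/(H + w) = 0)
G(d(9, -7), -135) + 2248 = (39 + 0) + 2248 = 39 + 2248 = 2287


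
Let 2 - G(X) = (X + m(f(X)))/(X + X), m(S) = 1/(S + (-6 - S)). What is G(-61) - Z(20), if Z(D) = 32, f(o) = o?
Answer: -22327/732 ≈ -30.501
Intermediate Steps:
m(S) = -⅙ (m(S) = 1/(-6) = -⅙)
G(X) = 2 - (-⅙ + X)/(2*X) (G(X) = 2 - (X - ⅙)/(X + X) = 2 - (-⅙ + X)/(2*X))
G(-61) - Z(20) = (1/12)*(1 + 18*(-61))/(-61) - 1*32 = (1/12)*(-1/61)*(1 - 1098) - 32 = (1/12)*(-1/61)*(-1097) - 32 = 1097/732 - 32 = -22327/732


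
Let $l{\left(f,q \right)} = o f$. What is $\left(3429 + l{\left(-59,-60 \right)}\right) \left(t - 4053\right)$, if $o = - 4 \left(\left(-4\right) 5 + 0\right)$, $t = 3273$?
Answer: $1006980$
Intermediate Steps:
$o = 80$ ($o = - 4 \left(-20 + 0\right) = \left(-4\right) \left(-20\right) = 80$)
$l{\left(f,q \right)} = 80 f$
$\left(3429 + l{\left(-59,-60 \right)}\right) \left(t - 4053\right) = \left(3429 + 80 \left(-59\right)\right) \left(3273 - 4053\right) = \left(3429 - 4720\right) \left(-780\right) = \left(-1291\right) \left(-780\right) = 1006980$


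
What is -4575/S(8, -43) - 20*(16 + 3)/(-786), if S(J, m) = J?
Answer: -1796455/3144 ≈ -571.39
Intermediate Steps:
-4575/S(8, -43) - 20*(16 + 3)/(-786) = -4575/8 - 20*(16 + 3)/(-786) = -4575*⅛ - 20*19*(-1/786) = -4575/8 - 380*(-1/786) = -4575/8 + 190/393 = -1796455/3144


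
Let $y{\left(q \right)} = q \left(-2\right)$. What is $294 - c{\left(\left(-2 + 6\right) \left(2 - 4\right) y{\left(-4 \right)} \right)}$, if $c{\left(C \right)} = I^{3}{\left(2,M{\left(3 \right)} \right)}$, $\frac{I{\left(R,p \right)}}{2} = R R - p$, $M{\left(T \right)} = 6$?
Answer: $358$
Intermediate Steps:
$y{\left(q \right)} = - 2 q$
$I{\left(R,p \right)} = - 2 p + 2 R^{2}$ ($I{\left(R,p \right)} = 2 \left(R R - p\right) = 2 \left(R^{2} - p\right) = - 2 p + 2 R^{2}$)
$c{\left(C \right)} = -64$ ($c{\left(C \right)} = \left(\left(-2\right) 6 + 2 \cdot 2^{2}\right)^{3} = \left(-12 + 2 \cdot 4\right)^{3} = \left(-12 + 8\right)^{3} = \left(-4\right)^{3} = -64$)
$294 - c{\left(\left(-2 + 6\right) \left(2 - 4\right) y{\left(-4 \right)} \right)} = 294 - -64 = 294 + 64 = 358$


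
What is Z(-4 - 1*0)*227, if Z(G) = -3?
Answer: -681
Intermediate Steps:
Z(-4 - 1*0)*227 = -3*227 = -681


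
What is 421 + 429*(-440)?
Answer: -188339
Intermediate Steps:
421 + 429*(-440) = 421 - 188760 = -188339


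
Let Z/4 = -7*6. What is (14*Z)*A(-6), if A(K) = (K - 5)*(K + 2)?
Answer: -103488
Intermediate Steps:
A(K) = (-5 + K)*(2 + K)
Z = -168 (Z = 4*(-7*6) = 4*(-42) = -168)
(14*Z)*A(-6) = (14*(-168))*(-10 + (-6)² - 3*(-6)) = -2352*(-10 + 36 + 18) = -2352*44 = -103488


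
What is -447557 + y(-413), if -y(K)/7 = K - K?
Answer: -447557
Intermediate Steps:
y(K) = 0 (y(K) = -7*(K - K) = -7*0 = 0)
-447557 + y(-413) = -447557 + 0 = -447557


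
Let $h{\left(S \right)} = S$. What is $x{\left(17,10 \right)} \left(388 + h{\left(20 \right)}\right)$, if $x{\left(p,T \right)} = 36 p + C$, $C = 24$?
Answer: $259488$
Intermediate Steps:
$x{\left(p,T \right)} = 24 + 36 p$ ($x{\left(p,T \right)} = 36 p + 24 = 24 + 36 p$)
$x{\left(17,10 \right)} \left(388 + h{\left(20 \right)}\right) = \left(24 + 36 \cdot 17\right) \left(388 + 20\right) = \left(24 + 612\right) 408 = 636 \cdot 408 = 259488$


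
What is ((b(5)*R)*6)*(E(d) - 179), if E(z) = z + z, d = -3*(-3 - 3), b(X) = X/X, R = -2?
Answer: 1716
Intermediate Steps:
b(X) = 1
d = 18 (d = -3*(-6) = 18)
E(z) = 2*z
((b(5)*R)*6)*(E(d) - 179) = ((1*(-2))*6)*(2*18 - 179) = (-2*6)*(36 - 179) = -12*(-143) = 1716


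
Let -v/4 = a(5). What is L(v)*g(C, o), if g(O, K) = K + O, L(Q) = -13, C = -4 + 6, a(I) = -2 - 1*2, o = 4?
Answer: -78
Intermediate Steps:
a(I) = -4 (a(I) = -2 - 2 = -4)
v = 16 (v = -4*(-4) = 16)
C = 2
L(v)*g(C, o) = -13*(4 + 2) = -13*6 = -78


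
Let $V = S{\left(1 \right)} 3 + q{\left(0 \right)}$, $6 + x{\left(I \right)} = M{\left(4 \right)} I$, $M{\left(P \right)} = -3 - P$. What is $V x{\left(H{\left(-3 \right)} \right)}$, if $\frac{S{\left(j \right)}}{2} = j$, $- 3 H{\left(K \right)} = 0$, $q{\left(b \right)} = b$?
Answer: $-36$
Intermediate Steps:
$H{\left(K \right)} = 0$ ($H{\left(K \right)} = \left(- \frac{1}{3}\right) 0 = 0$)
$S{\left(j \right)} = 2 j$
$x{\left(I \right)} = -6 - 7 I$ ($x{\left(I \right)} = -6 + \left(-3 - 4\right) I = -6 - 7 I$)
$V = 6$ ($V = 2 \cdot 1 \cdot 3 + 0 = 2 \cdot 3 + 0 = 6 + 0 = 6$)
$V x{\left(H{\left(-3 \right)} \right)} = 6 \left(-6 - 0\right) = 6 \left(-6 + 0\right) = 6 \left(-6\right) = -36$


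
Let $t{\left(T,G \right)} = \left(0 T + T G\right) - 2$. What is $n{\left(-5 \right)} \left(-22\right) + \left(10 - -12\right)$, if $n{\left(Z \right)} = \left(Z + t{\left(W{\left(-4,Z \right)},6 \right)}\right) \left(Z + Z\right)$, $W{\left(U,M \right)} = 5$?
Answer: $5082$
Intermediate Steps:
$t{\left(T,G \right)} = -2 + G T$ ($t{\left(T,G \right)} = \left(0 + G T\right) - 2 = G T - 2 = -2 + G T$)
$n{\left(Z \right)} = 2 Z \left(28 + Z\right)$ ($n{\left(Z \right)} = \left(Z + \left(-2 + 6 \cdot 5\right)\right) \left(Z + Z\right) = \left(Z + \left(-2 + 30\right)\right) 2 Z = \left(Z + 28\right) 2 Z = \left(28 + Z\right) 2 Z = 2 Z \left(28 + Z\right)$)
$n{\left(-5 \right)} \left(-22\right) + \left(10 - -12\right) = 2 \left(-5\right) \left(28 - 5\right) \left(-22\right) + \left(10 - -12\right) = 2 \left(-5\right) 23 \left(-22\right) + \left(10 + 12\right) = \left(-230\right) \left(-22\right) + 22 = 5060 + 22 = 5082$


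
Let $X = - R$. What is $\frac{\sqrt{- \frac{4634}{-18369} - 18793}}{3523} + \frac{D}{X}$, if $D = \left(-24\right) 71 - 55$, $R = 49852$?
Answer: $\frac{1759}{49852} + \frac{i \sqrt{704561329303}}{21571329} \approx 0.035284 + 0.038912 i$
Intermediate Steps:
$X = -49852$ ($X = \left(-1\right) 49852 = -49852$)
$D = -1759$ ($D = -1704 - 55 = -1759$)
$\frac{\sqrt{- \frac{4634}{-18369} - 18793}}{3523} + \frac{D}{X} = \frac{\sqrt{- \frac{4634}{-18369} - 18793}}{3523} - \frac{1759}{-49852} = \sqrt{\left(-4634\right) \left(- \frac{1}{18369}\right) - 18793} \cdot \frac{1}{3523} - - \frac{1759}{49852} = \sqrt{\frac{4634}{18369} - 18793} \cdot \frac{1}{3523} + \frac{1759}{49852} = \sqrt{- \frac{345203983}{18369}} \cdot \frac{1}{3523} + \frac{1759}{49852} = \frac{i \sqrt{704561329303}}{6123} \cdot \frac{1}{3523} + \frac{1759}{49852} = \frac{i \sqrt{704561329303}}{21571329} + \frac{1759}{49852} = \frac{1759}{49852} + \frac{i \sqrt{704561329303}}{21571329}$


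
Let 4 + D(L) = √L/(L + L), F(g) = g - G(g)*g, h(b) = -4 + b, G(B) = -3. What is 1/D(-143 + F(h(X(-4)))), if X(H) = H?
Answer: -2800/11201 + 10*I*√7/11201 ≈ -0.24998 + 0.0023621*I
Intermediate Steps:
F(g) = 4*g (F(g) = g - (-3)*g = g + 3*g = 4*g)
D(L) = -4 + 1/(2*√L) (D(L) = -4 + √L/(L + L) = -4 + √L/((2*L)) = -4 + (1/(2*L))*√L = -4 + 1/(2*√L))
1/D(-143 + F(h(X(-4)))) = 1/(-4 + 1/(2*√(-143 + 4*(-4 - 4)))) = 1/(-4 + 1/(2*√(-143 + 4*(-8)))) = 1/(-4 + 1/(2*√(-143 - 32))) = 1/(-4 + 1/(2*√(-175))) = 1/(-4 + (-I*√7/35)/2) = 1/(-4 - I*√7/70)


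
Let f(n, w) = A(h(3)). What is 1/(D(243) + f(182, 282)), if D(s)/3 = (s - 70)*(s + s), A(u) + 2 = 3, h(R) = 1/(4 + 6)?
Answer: 1/252235 ≈ 3.9646e-6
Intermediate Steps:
h(R) = ⅒ (h(R) = 1/10 = ⅒)
A(u) = 1 (A(u) = -2 + 3 = 1)
f(n, w) = 1
D(s) = 6*s*(-70 + s) (D(s) = 3*((s - 70)*(s + s)) = 3*((-70 + s)*(2*s)) = 3*(2*s*(-70 + s)) = 6*s*(-70 + s))
1/(D(243) + f(182, 282)) = 1/(6*243*(-70 + 243) + 1) = 1/(6*243*173 + 1) = 1/(252234 + 1) = 1/252235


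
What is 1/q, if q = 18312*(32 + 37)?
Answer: 1/1263528 ≈ 7.9144e-7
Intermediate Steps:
q = 1263528 (q = 18312*69 = 1263528)
1/q = 1/1263528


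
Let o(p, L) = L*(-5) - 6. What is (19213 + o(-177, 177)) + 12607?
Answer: 30929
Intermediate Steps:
o(p, L) = -6 - 5*L (o(p, L) = -5*L - 6 = -6 - 5*L)
(19213 + o(-177, 177)) + 12607 = (19213 + (-6 - 5*177)) + 12607 = (19213 + (-6 - 885)) + 12607 = (19213 - 891) + 12607 = 18322 + 12607 = 30929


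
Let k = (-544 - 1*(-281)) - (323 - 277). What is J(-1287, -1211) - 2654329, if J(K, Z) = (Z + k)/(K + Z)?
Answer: -3315256161/1249 ≈ -2.6543e+6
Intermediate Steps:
k = -309 (k = (-544 + 281) - 1*46 = -263 - 46 = -309)
J(K, Z) = (-309 + Z)/(K + Z) (J(K, Z) = (Z - 309)/(K + Z) = (-309 + Z)/(K + Z))
J(-1287, -1211) - 2654329 = (-309 - 1211)/(-1287 - 1211) - 2654329 = -1520/(-2498) - 2654329 = -1/2498*(-1520) - 2654329 = 760/1249 - 2654329 = -3315256161/1249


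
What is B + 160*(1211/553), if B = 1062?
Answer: 111578/79 ≈ 1412.4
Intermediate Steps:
B + 160*(1211/553) = 1062 + 160*(1211/553) = 1062 + 160*(1211*(1/553)) = 1062 + 160*(173/79) = 1062 + 27680/79 = 111578/79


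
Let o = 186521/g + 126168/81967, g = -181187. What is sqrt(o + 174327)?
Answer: 2*sqrt(9612538316704964581825667)/14851354829 ≈ 417.53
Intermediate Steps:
o = 7571434609/14851354829 (o = 186521/(-181187) + 126168/81967 = 186521*(-1/181187) + 126168*(1/81967) = -186521/181187 + 126168/81967 = 7571434609/14851354829 ≈ 0.50981)
sqrt(o + 174327) = sqrt(7571434609/14851354829 + 174327) = sqrt(2588999704709692/14851354829) = 2*sqrt(9612538316704964581825667)/14851354829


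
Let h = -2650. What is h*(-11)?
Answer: 29150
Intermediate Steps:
h*(-11) = -2650*(-11) = 29150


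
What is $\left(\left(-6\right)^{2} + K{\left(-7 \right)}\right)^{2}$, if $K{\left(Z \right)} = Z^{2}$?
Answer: $7225$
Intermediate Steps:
$\left(\left(-6\right)^{2} + K{\left(-7 \right)}\right)^{2} = \left(\left(-6\right)^{2} + \left(-7\right)^{2}\right)^{2} = \left(36 + 49\right)^{2} = 85^{2} = 7225$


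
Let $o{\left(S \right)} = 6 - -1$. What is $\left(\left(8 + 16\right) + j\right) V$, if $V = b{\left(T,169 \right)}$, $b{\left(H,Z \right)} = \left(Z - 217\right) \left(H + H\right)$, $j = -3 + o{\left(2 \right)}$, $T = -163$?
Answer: $438144$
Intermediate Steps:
$o{\left(S \right)} = 7$ ($o{\left(S \right)} = 6 + 1 = 7$)
$j = 4$ ($j = -3 + 7 = 4$)
$b{\left(H,Z \right)} = 2 H \left(-217 + Z\right)$ ($b{\left(H,Z \right)} = \left(-217 + Z\right) 2 H = 2 H \left(-217 + Z\right)$)
$V = 15648$ ($V = 2 \left(-163\right) \left(-217 + 169\right) = 2 \left(-163\right) \left(-48\right) = 15648$)
$\left(\left(8 + 16\right) + j\right) V = \left(\left(8 + 16\right) + 4\right) 15648 = \left(24 + 4\right) 15648 = 28 \cdot 15648 = 438144$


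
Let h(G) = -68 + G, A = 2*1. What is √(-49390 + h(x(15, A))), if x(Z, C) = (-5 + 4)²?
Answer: 19*I*√137 ≈ 222.39*I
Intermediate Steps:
A = 2
x(Z, C) = 1 (x(Z, C) = (-1)² = 1)
√(-49390 + h(x(15, A))) = √(-49390 + (-68 + 1)) = √(-49390 - 67) = √(-49457) = 19*I*√137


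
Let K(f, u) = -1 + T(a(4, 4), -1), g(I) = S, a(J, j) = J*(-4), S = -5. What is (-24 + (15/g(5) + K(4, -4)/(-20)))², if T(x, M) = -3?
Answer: 17956/25 ≈ 718.24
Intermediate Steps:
a(J, j) = -4*J
g(I) = -5
K(f, u) = -4 (K(f, u) = -1 - 3 = -4)
(-24 + (15/g(5) + K(4, -4)/(-20)))² = (-24 + (15/(-5) - 4/(-20)))² = (-24 + (15*(-⅕) - 4*(-1/20)))² = (-24 + (-3 + ⅕))² = (-24 - 14/5)² = (-134/5)² = 17956/25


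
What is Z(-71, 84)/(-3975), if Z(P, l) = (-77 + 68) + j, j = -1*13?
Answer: 22/3975 ≈ 0.0055346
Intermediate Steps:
j = -13
Z(P, l) = -22 (Z(P, l) = (-77 + 68) - 13 = -9 - 13 = -22)
Z(-71, 84)/(-3975) = -22/(-3975) = -22*(-1/3975) = 22/3975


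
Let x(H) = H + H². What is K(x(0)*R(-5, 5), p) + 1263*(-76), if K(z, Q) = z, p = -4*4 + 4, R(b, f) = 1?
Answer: -95988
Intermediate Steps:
p = -12 (p = -16 + 4 = -12)
K(x(0)*R(-5, 5), p) + 1263*(-76) = (0*(1 + 0))*1 + 1263*(-76) = (0*1)*1 - 95988 = 0*1 - 95988 = 0 - 95988 = -95988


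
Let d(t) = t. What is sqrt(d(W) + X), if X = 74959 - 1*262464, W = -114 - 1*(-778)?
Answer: I*sqrt(186841) ≈ 432.25*I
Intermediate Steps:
W = 664 (W = -114 + 778 = 664)
X = -187505 (X = 74959 - 262464 = -187505)
sqrt(d(W) + X) = sqrt(664 - 187505) = sqrt(-186841) = I*sqrt(186841)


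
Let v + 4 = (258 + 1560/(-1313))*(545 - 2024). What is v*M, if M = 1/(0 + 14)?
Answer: -19181353/707 ≈ -27131.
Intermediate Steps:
M = 1/14 ≈ 0.071429
v = -38362706/101 (v = -4 + (258 + 1560/(-1313))*(545 - 2024) = -4 + (258 + 1560*(-1/1313))*(-1479) = -4 + (258 - 120/101)*(-1479) = -4 + (25938/101)*(-1479) = -4 - 38362302/101 = -38362706/101 ≈ -3.7983e+5)
v*M = -38362706/101*1/14 = -19181353/707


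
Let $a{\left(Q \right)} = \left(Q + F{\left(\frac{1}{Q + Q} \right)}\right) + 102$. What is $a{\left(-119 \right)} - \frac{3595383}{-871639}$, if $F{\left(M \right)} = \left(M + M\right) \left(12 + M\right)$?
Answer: $- \frac{320331607905}{24686559758} \approx -12.976$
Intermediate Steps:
$F{\left(M \right)} = 2 M \left(12 + M\right)$
$a{\left(Q \right)} = 102 + Q + \frac{12 + \frac{1}{2 Q}}{Q}$ ($a{\left(Q \right)} = \left(Q + \frac{2 \left(12 + \frac{1}{Q + Q}\right)}{Q + Q}\right) + 102 = \left(Q + \frac{2 \left(12 + \frac{1}{2 Q}\right)}{2 Q}\right) + 102 = \left(Q + 2 \frac{1}{2 Q} \left(12 + \frac{1}{2 Q}\right)\right) + 102 = \left(Q + \frac{12 + \frac{1}{2 Q}}{Q}\right) + 102 = 102 + Q + \frac{12 + \frac{1}{2 Q}}{Q}$)
$a{\left(-119 \right)} - \frac{3595383}{-871639} = \left(102 - 119 + \frac{1}{2 \cdot 14161} + \frac{12}{-119}\right) - \frac{3595383}{-871639} = \left(102 - 119 + \frac{1}{2} \cdot \frac{1}{14161} + 12 \left(- \frac{1}{119}\right)\right) - - \frac{3595383}{871639} = \left(102 - 119 + \frac{1}{28322} - \frac{12}{119}\right) + \frac{3595383}{871639} = - \frac{484329}{28322} + \frac{3595383}{871639} = - \frac{320331607905}{24686559758}$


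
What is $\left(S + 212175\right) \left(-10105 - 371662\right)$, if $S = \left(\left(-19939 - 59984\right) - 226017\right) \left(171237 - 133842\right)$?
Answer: $4367572579258875$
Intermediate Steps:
$S = -11440626300$ ($S = \left(-79923 - 226017\right) 37395 = \left(-305940\right) 37395 = -11440626300$)
$\left(S + 212175\right) \left(-10105 - 371662\right) = \left(-11440626300 + 212175\right) \left(-10105 - 371662\right) = \left(-11440414125\right) \left(-381767\right) = 4367572579258875$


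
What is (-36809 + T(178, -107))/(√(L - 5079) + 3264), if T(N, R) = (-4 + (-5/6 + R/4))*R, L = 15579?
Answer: -27278540/2660799 + 2005775*√105/63859176 ≈ -9.9302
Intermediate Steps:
T(N, R) = R*(-29/6 + R/4) (T(N, R) = (-4 + (-5*⅙ + R*(¼)))*R = (-4 + (-⅚ + R/4))*R = (-29/6 + R/4)*R = R*(-29/6 + R/4))
(-36809 + T(178, -107))/(√(L - 5079) + 3264) = (-36809 + (1/12)*(-107)*(-58 + 3*(-107)))/(√(15579 - 5079) + 3264) = (-36809 + (1/12)*(-107)*(-58 - 321))/(√10500 + 3264) = (-36809 + (1/12)*(-107)*(-379))/(10*√105 + 3264) = (-36809 + 40553/12)/(3264 + 10*√105) = -401155/(12*(3264 + 10*√105))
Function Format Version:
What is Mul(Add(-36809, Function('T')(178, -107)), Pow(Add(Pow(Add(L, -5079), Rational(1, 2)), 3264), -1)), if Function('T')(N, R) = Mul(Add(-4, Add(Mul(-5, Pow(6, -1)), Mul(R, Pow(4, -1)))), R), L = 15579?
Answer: Add(Rational(-27278540, 2660799), Mul(Rational(2005775, 63859176), Pow(105, Rational(1, 2)))) ≈ -9.9302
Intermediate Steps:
Function('T')(N, R) = Mul(R, Add(Rational(-29, 6), Mul(Rational(1, 4), R))) (Function('T')(N, R) = Mul(Add(-4, Add(Mul(-5, Rational(1, 6)), Mul(R, Rational(1, 4)))), R) = Mul(Add(-4, Add(Rational(-5, 6), Mul(Rational(1, 4), R))), R) = Mul(Add(Rational(-29, 6), Mul(Rational(1, 4), R)), R) = Mul(R, Add(Rational(-29, 6), Mul(Rational(1, 4), R))))
Mul(Add(-36809, Function('T')(178, -107)), Pow(Add(Pow(Add(L, -5079), Rational(1, 2)), 3264), -1)) = Mul(Add(-36809, Mul(Rational(1, 12), -107, Add(-58, Mul(3, -107)))), Pow(Add(Pow(Add(15579, -5079), Rational(1, 2)), 3264), -1)) = Mul(Add(-36809, Mul(Rational(1, 12), -107, Add(-58, -321))), Pow(Add(Pow(10500, Rational(1, 2)), 3264), -1)) = Mul(Add(-36809, Mul(Rational(1, 12), -107, -379)), Pow(Add(Mul(10, Pow(105, Rational(1, 2))), 3264), -1)) = Mul(Add(-36809, Rational(40553, 12)), Pow(Add(3264, Mul(10, Pow(105, Rational(1, 2)))), -1)) = Mul(Rational(-401155, 12), Pow(Add(3264, Mul(10, Pow(105, Rational(1, 2)))), -1))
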